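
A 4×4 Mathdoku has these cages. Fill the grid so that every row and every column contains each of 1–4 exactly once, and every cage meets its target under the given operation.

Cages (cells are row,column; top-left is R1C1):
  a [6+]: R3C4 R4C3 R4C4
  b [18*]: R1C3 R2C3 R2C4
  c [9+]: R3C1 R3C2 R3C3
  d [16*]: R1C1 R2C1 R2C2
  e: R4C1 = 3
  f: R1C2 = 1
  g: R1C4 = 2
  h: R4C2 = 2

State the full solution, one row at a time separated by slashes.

4 1 3 2 / 1 4 2 3 / 2 3 4 1 / 3 2 1 4

Cage f is a single given cell, which forces R1C2 = 1.
Cage b has product 18, which forces R1C3 = 3.
G is a freebie, so R1C4 = 2.
Cage b needs product 18, so R2C3 = 2.
Cage b needs product 18, leaving R2C4 = 3.
Column 3 now contains 2, so R3C3 = 4.
Column 4 now contains 3, so R3C4 = 1.
Cage e is given, so R4C1 = 3.
Cage h is a single given cell, leaving R4C2 = 2.
Column 3 now contains 2, leaving R4C3 = 1.
Column 4 now contains 1, so R4C4 = 4.
Row 1 already has 2, leaving R1C1 = 4.
Cage d has product 16, leaving R2C1 = 1.
Row 2 already has 2, so R2C2 = 4.
Column 1 now contains 3, leaving R3C1 = 2.
2 is placed in column 2, leaving R3C2 = 3.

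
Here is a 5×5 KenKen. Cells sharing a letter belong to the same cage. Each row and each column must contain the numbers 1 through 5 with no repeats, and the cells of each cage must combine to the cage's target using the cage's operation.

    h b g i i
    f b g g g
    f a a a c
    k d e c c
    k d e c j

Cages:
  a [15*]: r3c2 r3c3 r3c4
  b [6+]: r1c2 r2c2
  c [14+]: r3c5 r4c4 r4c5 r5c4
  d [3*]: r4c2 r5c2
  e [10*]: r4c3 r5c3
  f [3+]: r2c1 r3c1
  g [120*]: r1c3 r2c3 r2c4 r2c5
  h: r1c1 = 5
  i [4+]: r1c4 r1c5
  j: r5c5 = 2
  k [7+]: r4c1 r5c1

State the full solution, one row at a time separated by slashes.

Cage h is given, so r1c1 = 5.
Cage j is a single given cell, which forces r5c5 = 2.
Cage e's pair has product 10, so r4c3 = 2.
Row 5 already has 2, which forces r5c3 = 5.
Cage g needs product 120; hence r2c4 = 2.
Cage g has product 120; hence r2c5 = 5.
Cage b needs two cells with sum 6; hence r1c2 = 2.
2 is placed in row 2, which forces r2c1 = 1.
Row 2 now contains 5, which forces r2c2 = 4.
4 is placed in row 2, leaving r2c3 = 3.
The two cells of cage f must have sum 3, so r3c1 = 2.
Column 3 already has 3, which forces r3c3 = 1.
Column 3 already has 3, so r1c3 = 4.
The only place for 4 in row 3 is r3c5.
The only place for 5 in row 4 is r4c4.
Cage a has product 15, leaving r3c2 = 5.
5 is placed in column 4; hence r3c4 = 3.
Cage c has sum 14, which forces r4c5 = 1.
Cage c needs sum 14; hence r5c4 = 4.
Column 4 now contains 3, so r1c4 = 1.
Column 5 now contains 1, which forces r1c5 = 3.
The two cells of cage k must have sum 7; hence r4c1 = 4.
1 is placed in row 4, which forces r4c2 = 3.
Row 5 already has 4; hence r5c1 = 3.
Cage d's pair has product 3; hence r5c2 = 1.

5 2 4 1 3 / 1 4 3 2 5 / 2 5 1 3 4 / 4 3 2 5 1 / 3 1 5 4 2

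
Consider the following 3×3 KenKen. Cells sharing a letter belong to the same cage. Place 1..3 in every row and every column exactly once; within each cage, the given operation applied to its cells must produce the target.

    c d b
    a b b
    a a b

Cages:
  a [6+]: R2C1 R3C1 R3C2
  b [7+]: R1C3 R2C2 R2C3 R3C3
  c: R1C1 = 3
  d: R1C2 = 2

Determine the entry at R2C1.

C is a freebie; hence R1C1 = 3.
Cage d is given; hence R1C2 = 2.
Row 1 now contains 2; hence R1C3 = 1.
Cage b has sum 7, so R2C2 = 1.
1 is placed in column 2, which forces R3C2 = 3.
Row 3 now contains 3, leaving R3C3 = 2.
Row 2 now contains 1; hence R2C1 = 2.
Column 3 already has 2, so R2C3 = 3.
Row 3 now contains 2, leaving R3C1 = 1.
Completed grid: 3 2 1 / 2 1 3 / 1 3 2.

2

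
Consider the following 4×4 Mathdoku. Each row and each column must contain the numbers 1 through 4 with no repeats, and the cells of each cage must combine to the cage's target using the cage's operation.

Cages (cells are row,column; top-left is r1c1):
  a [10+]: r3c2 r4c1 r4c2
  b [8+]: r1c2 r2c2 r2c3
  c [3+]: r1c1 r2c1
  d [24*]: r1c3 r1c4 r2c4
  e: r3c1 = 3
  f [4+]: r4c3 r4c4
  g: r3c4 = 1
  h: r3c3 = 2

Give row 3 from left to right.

E is a freebie; hence r3c1 = 3.
3 is placed in row 3, so r3c2 = 4.
Cage h is given, leaving r3c3 = 2.
Cage g is a single given cell, which forces r3c4 = 1.
Column 1 already has 3; hence r4c1 = 4.
Column 2 now contains 4, which forces r4c2 = 2.
Column 4 now contains 1, which forces r4c4 = 3.
The 3 cells of cage d must have product 24; hence r1c3 = 3.
The 3 cells of cage b must have sum 8, which forces r2c3 = 4.
4 is placed in row 2; hence r2c4 = 2.
3 is placed in row 4, leaving r4c3 = 1.
Cage c needs two cells with sum 3, so r1c1 = 2.
Row 1 already has 3, which forces r1c2 = 1.
2 is placed in column 4, so r1c4 = 4.
Row 2 now contains 2, which forces r2c1 = 1.
Cage b needs sum 8; hence r2c2 = 3.
Completed grid: 2 1 3 4 / 1 3 4 2 / 3 4 2 1 / 4 2 1 3.

3 4 2 1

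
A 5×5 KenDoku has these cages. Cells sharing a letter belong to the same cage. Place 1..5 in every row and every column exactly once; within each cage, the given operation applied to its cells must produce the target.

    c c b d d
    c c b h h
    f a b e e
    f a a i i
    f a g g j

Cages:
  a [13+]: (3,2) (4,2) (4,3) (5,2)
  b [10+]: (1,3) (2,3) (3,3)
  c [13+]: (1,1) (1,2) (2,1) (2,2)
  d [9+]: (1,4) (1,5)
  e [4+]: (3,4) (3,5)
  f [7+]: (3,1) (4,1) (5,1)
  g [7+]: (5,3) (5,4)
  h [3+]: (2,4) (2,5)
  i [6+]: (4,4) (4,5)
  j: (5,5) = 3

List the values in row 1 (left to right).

Cage j is given, which forces (5,5) = 3.
The two cells of cage e must have sum 4; hence (3,4) = 3.
Column 5 now contains 3, leaving (3,5) = 1.
The two cells of cage h must have sum 3, leaving (2,4) = 1.
Column 5 already has 1, leaving (2,5) = 2.
The two cells of cage i must have sum 6, leaving (4,4) = 2.
Cage i needs two cells with sum 6, which forces (4,5) = 4.
2 is placed in column 4, so (5,4) = 5.
Column 4 now contains 5, so (1,4) = 4.
Column 5 already has 4, which forces (1,5) = 5.
Row 4 already has 4, which forces (4,1) = 1.
5 is placed in row 5, leaving (5,3) = 2.
Cage b needs sum 10, which forces (1,3) = 1.
Cage f has sum 7, which forces (3,1) = 2.
Cage a has sum 13, leaving (3,2) = 4.
4 is placed in row 3, leaving (3,3) = 5.
5 is placed in column 3; hence (4,3) = 3.
Row 5 now contains 2, leaving (5,1) = 4.
Cage a has sum 13; hence (5,2) = 1.
Column 1 now contains 2, so (1,1) = 3.
The 4 cells of cage c must have sum 13; hence (1,2) = 2.
Cage c needs sum 13, leaving (2,1) = 5.
Cage c has sum 13, which forces (2,2) = 3.
5 is placed in column 3, which forces (2,3) = 4.
Row 4 already has 3; hence (4,2) = 5.
Filled in: 3 2 1 4 5 / 5 3 4 1 2 / 2 4 5 3 1 / 1 5 3 2 4 / 4 1 2 5 3.

3 2 1 4 5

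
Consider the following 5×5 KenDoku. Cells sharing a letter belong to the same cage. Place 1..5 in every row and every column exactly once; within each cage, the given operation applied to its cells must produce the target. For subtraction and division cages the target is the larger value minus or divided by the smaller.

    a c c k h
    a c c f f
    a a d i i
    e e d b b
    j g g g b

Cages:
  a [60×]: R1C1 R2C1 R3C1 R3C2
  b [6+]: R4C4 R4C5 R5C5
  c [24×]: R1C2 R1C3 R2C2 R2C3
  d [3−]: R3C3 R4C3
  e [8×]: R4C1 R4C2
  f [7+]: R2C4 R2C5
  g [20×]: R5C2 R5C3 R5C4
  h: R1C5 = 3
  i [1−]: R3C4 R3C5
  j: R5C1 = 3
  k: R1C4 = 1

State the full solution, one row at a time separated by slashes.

5 2 4 1 3 / 4 1 3 2 5 / 1 3 2 5 4 / 2 4 5 3 1 / 3 5 1 4 2

K is a freebie; hence R1C4 = 1.
Cage h is a single given cell, so R1C5 = 3.
Cage j is given, leaving R5C1 = 3.
Cage a has product 60, which forces R3C2 = 3.
The 3 cells of cage b must have sum 6, so R4C4 = 3.
Column 2 already has 3, which forces R2C2 = 1.
Cage c has product 24, so R2C3 = 3.
Cage a needs product 60, so R3C1 = 1.
Cage g needs product 20, so R5C3 = 1.
1 is placed in row 5; hence R5C5 = 2.
Cage f's pair has sum 7; hence R2C4 = 2.
Column 5 now contains 2, which forces R2C5 = 5.
5 is placed in column 5, which forces R3C5 = 4.
Column 5 now contains 2, which forces R4C5 = 1.
Cage a needs product 60; hence R1C1 = 5.
Row 2 now contains 5, leaving R2C1 = 4.
Row 3 now contains 4, leaving R3C4 = 5.
4 is placed in column 1, so R4C1 = 2.
Row 4 now contains 2, which forces R4C2 = 4.
Row 4 now contains 2, which forces R4C3 = 5.
Column 2 already has 4, which forces R5C2 = 5.
Column 4 now contains 5, leaving R5C4 = 4.
Column 2 already has 4, so R1C2 = 2.
Cage c has product 24, leaving R1C3 = 4.
Row 3 now contains 5, which forces R3C3 = 2.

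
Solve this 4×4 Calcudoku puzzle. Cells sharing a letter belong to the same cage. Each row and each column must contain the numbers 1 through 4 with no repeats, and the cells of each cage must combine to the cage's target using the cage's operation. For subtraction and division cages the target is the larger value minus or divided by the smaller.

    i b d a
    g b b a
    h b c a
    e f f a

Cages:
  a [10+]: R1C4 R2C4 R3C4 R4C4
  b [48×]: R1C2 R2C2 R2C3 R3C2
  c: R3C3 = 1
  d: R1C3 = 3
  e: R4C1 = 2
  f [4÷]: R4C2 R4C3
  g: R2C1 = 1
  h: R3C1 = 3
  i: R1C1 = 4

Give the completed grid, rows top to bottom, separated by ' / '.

4 2 3 1 / 1 3 2 4 / 3 4 1 2 / 2 1 4 3

I is a freebie, leaving R1C1 = 4.
D is a freebie; hence R1C3 = 3.
Cage g is a single given cell, leaving R2C1 = 1.
Cage h is a single given cell, so R3C1 = 3.
Cage c is given; hence R3C3 = 1.
Cage e is a single given cell, leaving R4C1 = 2.
1 is placed in column 3, which forces R4C3 = 4.
Cage b has product 48, so R1C2 = 2.
Row 1 now contains 2, leaving R1C4 = 1.
The 4 cells of cage b must have product 48; hence R2C2 = 3.
4 is placed in column 3, so R2C3 = 2.
Row 2 already has 2; hence R2C4 = 4.
Cage b needs product 48, so R3C2 = 4.
4 is placed in column 4, which forces R3C4 = 2.
Row 4 already has 4, leaving R4C2 = 1.
Column 4 already has 1, leaving R4C4 = 3.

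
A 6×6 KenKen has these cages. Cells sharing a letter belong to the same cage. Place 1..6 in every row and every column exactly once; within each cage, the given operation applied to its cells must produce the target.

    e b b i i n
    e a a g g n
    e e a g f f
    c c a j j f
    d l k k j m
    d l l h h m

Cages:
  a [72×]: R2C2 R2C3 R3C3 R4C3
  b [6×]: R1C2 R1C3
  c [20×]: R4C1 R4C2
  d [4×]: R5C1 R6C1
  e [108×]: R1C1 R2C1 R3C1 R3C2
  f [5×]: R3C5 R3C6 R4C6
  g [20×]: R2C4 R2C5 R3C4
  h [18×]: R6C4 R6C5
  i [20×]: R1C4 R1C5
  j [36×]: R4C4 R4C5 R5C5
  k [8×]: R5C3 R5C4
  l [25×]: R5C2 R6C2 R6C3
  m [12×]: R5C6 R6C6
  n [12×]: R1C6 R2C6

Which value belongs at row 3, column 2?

3

Cage f needs product 5; hence R3C5 = 1.
Cage f has product 5, so R3C6 = 5.
Cage f has product 5, which forces R4C6 = 1.
The 3 cells of cage l must have product 25, so R5C2 = 5.
Cage l has product 25; hence R6C2 = 1.
The 3 cells of cage l must have product 25, which forces R6C3 = 5.
Cage c's pair has product 20, so R4C1 = 5.
5 is placed in column 2, leaving R4C2 = 4.
Cage d needs two cells with product 4, so R5C1 = 1.
Row 6 already has 1, leaving R6C1 = 4.
The 4 cells of cage e must have product 108, leaving R3C2 = 3.
In row 1, 1 can only go at R1C3, so R1C3 = 1.
Cage b needs two cells with product 6; hence R1C2 = 6.
Cage a has product 72, so R2C2 = 2.
Row 2 now contains 2, leaving R2C5 = 5.
Cage i's pair has product 20, which forces R1C4 = 5.
5 is placed in column 5, leaving R1C5 = 4.
5 is placed in row 2; hence R2C4 = 1.
The 3 cells of cage g must have product 20; hence R3C4 = 4.
Column 4 already has 4, which forces R5C4 = 2.
The 3 cells of cage j must have product 36, leaving R4C5 = 2.
Row 5 already has 2, which forces R5C3 = 4.
4 is placed in row 5, so R5C6 = 6.
Cage n's pair has product 12; hence R1C6 = 3.
6 is placed in column 6; hence R2C6 = 4.
The 4 cells of cage a must have product 72, so R3C3 = 2.
Cage j needs product 36, so R4C4 = 6.
Row 5 already has 6, so R5C5 = 3.
Column 4 now contains 6, leaving R6C4 = 3.
Column 5 already has 3, leaving R6C5 = 6.
Cage m needs two cells with product 12, which forces R6C6 = 2.
Row 1 already has 3, so R1C1 = 2.
Cage e needs product 108; hence R2C1 = 3.
Cage a needs product 72; hence R2C3 = 6.
Row 3 already has 2, so R3C1 = 6.
Row 4 already has 6; hence R4C3 = 3.
Completed grid: 2 6 1 5 4 3 / 3 2 6 1 5 4 / 6 3 2 4 1 5 / 5 4 3 6 2 1 / 1 5 4 2 3 6 / 4 1 5 3 6 2.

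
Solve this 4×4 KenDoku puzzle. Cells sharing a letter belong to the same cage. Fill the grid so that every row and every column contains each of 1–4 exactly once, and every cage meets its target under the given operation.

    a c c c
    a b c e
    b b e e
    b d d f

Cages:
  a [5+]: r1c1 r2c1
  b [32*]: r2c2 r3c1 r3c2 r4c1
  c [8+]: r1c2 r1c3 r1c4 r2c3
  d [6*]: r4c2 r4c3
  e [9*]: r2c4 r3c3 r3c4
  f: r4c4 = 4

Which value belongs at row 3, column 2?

The 3 cells of cage e must have product 9, so r2c4 = 3.
Cage e needs product 9, so r3c3 = 3.
Cage e has product 9, so r3c4 = 1.
3 is placed in column 3, so r4c3 = 2.
F is a freebie, which forces r4c4 = 4.
Cage c has sum 8, which forces r1c2 = 1.
Cage c needs sum 8; hence r1c3 = 4.
4 is placed in column 4, which forces r1c4 = 2.
The 4 cells of cage b must have product 32, so r2c2 = 4.
Column 3 now contains 2, leaving r2c3 = 1.
Cage b needs product 32, which forces r3c1 = 4.
Cage b has product 32; hence r3c2 = 2.
4 is placed in row 4; hence r4c1 = 1.
Row 4 already has 2, which forces r4c2 = 3.
Row 1 already has 4, so r1c1 = 3.
Row 2 now contains 1, so r2c1 = 2.
The full grid is 3 1 4 2 / 2 4 1 3 / 4 2 3 1 / 1 3 2 4.

2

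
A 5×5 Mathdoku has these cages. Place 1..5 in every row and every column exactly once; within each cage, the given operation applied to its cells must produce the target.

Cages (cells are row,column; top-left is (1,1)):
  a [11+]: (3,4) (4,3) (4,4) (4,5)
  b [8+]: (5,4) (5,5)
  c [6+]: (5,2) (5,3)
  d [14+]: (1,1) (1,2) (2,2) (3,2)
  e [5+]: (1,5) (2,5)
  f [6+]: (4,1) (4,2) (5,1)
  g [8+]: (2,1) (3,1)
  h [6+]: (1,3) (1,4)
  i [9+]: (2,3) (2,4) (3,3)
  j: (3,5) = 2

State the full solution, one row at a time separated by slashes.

Cage j is a single given cell; hence (3,5) = 2.
The only place for 1 in row 5 is (5,1).
The only place for 3 in row 1 is (1,2).
Cage f has sum 6, so (4,1) = 4.
3 is placed in column 2; hence (4,2) = 1.
Column 1 now contains 4, so (1,1) = 2.
The 4 cells of cage a must have sum 11; hence (3,4) = 1.
The two cells of cage h must have sum 6, so (1,3) = 1.
The two cells of cage h must have sum 6, which forces (1,4) = 5.
Row 1 already has 1, leaving (1,5) = 4.
Column 5 already has 4, so (2,5) = 1.
5 is placed in column 4, leaving (5,4) = 3.
3 is placed in row 5, so (5,5) = 5.
The 4 cells of cage a must have sum 11, which forces (4,3) = 5.
3 is placed in column 4; hence (4,4) = 2.
Column 5 now contains 5, so (4,5) = 3.
Cage i has sum 9, so (2,3) = 2.
Column 4 now contains 2; hence (2,4) = 4.
Cage i needs sum 9, so (3,3) = 3.
2 is placed in column 3; hence (5,3) = 4.
Cage g needs two cells with sum 8, which forces (2,1) = 3.
4 is placed in row 2, so (2,2) = 5.
Row 3 now contains 3; hence (3,1) = 5.
The 4 cells of cage d must have sum 14, leaving (3,2) = 4.
4 is placed in row 5, which forces (5,2) = 2.

2 3 1 5 4 / 3 5 2 4 1 / 5 4 3 1 2 / 4 1 5 2 3 / 1 2 4 3 5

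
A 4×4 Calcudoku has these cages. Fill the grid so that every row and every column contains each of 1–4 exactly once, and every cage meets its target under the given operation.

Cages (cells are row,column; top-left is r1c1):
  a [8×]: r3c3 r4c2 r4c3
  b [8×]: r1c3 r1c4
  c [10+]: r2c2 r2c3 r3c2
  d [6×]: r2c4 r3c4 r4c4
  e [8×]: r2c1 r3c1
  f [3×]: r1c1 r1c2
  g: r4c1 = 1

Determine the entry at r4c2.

2

G is a freebie, leaving r4c1 = 1.
Column 1 now contains 1, so r1c1 = 3.
Cage f needs two cells with product 3; hence r1c2 = 1.
The 3 cells of cage a must have product 8, leaving r3c3 = 1.
Cage d has product 6, leaving r2c4 = 1.
The only place for 3 in row 2 is r2c3.
Cage c has sum 10, which forces r2c2 = 4.
Cage c has sum 10, which forces r3c2 = 3.
Row 3 already has 3, leaving r3c4 = 2.
Column 2 already has 4, which forces r4c2 = 2.
2 is placed in row 4; hence r4c3 = 4.
2 is placed in column 4; hence r4c4 = 3.
Column 3 already has 4, leaving r1c3 = 2.
2 is placed in column 4, which forces r1c4 = 4.
Row 2 already has 4, so r2c1 = 2.
2 is placed in row 3; hence r3c1 = 4.
Completed grid: 3 1 2 4 / 2 4 3 1 / 4 3 1 2 / 1 2 4 3.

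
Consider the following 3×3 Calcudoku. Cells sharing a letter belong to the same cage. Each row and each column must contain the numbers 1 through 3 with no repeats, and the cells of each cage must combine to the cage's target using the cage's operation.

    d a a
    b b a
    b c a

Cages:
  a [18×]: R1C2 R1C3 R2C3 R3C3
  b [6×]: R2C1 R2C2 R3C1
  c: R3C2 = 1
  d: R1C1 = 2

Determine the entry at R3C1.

D is a freebie, which forces R1C1 = 2.
Cage a has product 18; hence R1C2 = 3.
Row 1 already has 2, so R1C3 = 1.
Cage c is given, leaving R3C2 = 1.
Cage b needs product 6, so R2C1 = 1.
1 is placed in column 2, leaving R2C2 = 2.
Row 2 now contains 2, leaving R2C3 = 3.
Row 3 now contains 1, so R3C1 = 3.
Column 3 now contains 3, leaving R3C3 = 2.
Filled in: 2 3 1 / 1 2 3 / 3 1 2.

3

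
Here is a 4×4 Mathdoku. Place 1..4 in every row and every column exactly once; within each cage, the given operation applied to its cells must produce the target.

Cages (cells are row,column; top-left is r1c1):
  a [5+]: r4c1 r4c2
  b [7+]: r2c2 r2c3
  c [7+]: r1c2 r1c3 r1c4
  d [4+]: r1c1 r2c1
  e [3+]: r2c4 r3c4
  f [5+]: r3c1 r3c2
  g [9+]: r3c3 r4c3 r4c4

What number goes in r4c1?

In row 1, 3 can only go at r1c1, so r1c1 = 3.
3 is placed in column 1, leaving r2c1 = 1.
1 is placed in row 2, which forces r2c4 = 2.
Column 4 already has 2, which forces r3c4 = 1.
Column 4 now contains 1, which forces r1c4 = 4.
The two cells of cage f must have sum 5; hence r3c1 = 2.
Cage f's pair has sum 5, which forces r3c2 = 3.
3 is placed in row 3; hence r3c3 = 4.
Column 1 already has 2, leaving r4c1 = 4.
Column 2 already has 3, leaving r4c2 = 1.
Column 4 already has 4, which forces r4c4 = 3.
1 is placed in column 2, so r1c2 = 2.
The 3 cells of cage c must have sum 7, leaving r1c3 = 1.
Column 2 already has 3, leaving r2c2 = 4.
4 is placed in column 3; hence r2c3 = 3.
Row 4 already has 3, which forces r4c3 = 2.
The full grid is 3 2 1 4 / 1 4 3 2 / 2 3 4 1 / 4 1 2 3.

4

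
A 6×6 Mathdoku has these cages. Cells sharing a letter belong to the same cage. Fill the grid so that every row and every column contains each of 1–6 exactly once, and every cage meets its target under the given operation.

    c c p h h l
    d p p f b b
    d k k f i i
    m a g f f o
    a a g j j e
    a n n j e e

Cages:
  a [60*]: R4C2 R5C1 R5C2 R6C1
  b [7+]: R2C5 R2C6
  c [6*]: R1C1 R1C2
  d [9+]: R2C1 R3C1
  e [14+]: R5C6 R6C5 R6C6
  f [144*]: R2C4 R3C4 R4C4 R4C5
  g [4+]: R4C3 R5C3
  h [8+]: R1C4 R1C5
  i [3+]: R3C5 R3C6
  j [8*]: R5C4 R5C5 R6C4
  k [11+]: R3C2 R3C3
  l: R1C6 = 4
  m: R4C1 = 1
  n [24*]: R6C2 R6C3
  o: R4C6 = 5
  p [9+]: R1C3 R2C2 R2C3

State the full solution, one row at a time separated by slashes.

Cage l is given, leaving R1C6 = 4.
Cage m is a single given cell, which forces R4C1 = 1.
1 is placed in row 4, leaving R4C3 = 3.
O is a freebie; hence R4C6 = 5.
3 is placed in column 3, so R5C3 = 1.
Cage a needs product 60, leaving R4C2 = 2.
Cage j has product 8, which forces R6C4 = 1.
The only place for 1 in row 1 is R1C2.
Cage c's pair has product 6, which forces R1C1 = 6.
Cage p needs sum 9, which forces R1C3 = 2.
Column 2 already has 1, leaving R2C2 = 3.
Cage p has sum 9, leaving R2C3 = 4.
Row 2 now contains 3, leaving R2C4 = 2.
Column 4 already has 2; hence R3C4 = 3.
3 is placed in column 2, so R5C2 = 5.
Column 4 already has 2; hence R5C4 = 4.
Row 5 already has 4, so R5C5 = 2.
Column 3 already has 4, which forces R6C3 = 6.
Row 6 now contains 6, which forces R6C5 = 5.
Column 4 already has 3, which forces R1C4 = 5.
Column 5 now contains 5, leaving R1C5 = 3.
Row 2 now contains 4, so R2C1 = 5.
Cage d's pair has sum 9; hence R3C1 = 4.
Column 2 now contains 5; hence R3C2 = 6.
Column 3 already has 6, so R3C3 = 5.
2 is placed in column 5; hence R3C5 = 1.
The two cells of cage i must have sum 3, so R3C6 = 2.
Column 4 already has 4, so R4C4 = 6.
Cage f has product 144, which forces R4C5 = 4.
Row 5 already has 2; hence R5C1 = 3.
Cage e has sum 14; hence R5C6 = 6.
Cage a has product 60, leaving R6C1 = 2.
Row 6 now contains 6, so R6C2 = 4.
Cage e needs sum 14, so R6C6 = 3.
1 is placed in column 5, leaving R2C5 = 6.
6 is placed in column 6, which forces R2C6 = 1.

6 1 2 5 3 4 / 5 3 4 2 6 1 / 4 6 5 3 1 2 / 1 2 3 6 4 5 / 3 5 1 4 2 6 / 2 4 6 1 5 3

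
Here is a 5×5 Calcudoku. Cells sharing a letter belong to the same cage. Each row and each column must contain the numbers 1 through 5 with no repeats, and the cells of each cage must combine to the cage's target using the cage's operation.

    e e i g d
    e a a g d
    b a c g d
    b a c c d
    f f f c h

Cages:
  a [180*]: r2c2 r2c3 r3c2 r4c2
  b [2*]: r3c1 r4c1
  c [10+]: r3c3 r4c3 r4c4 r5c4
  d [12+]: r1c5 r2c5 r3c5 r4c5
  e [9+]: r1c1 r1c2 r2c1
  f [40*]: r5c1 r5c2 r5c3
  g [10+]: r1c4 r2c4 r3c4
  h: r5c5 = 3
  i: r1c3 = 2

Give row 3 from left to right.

Cage i is given, so r1c3 = 2.
Cage a needs product 180, which forces r2c3 = 3.
Cage h is a single given cell, so r5c5 = 3.
Row 5 needs a 1, and only r5c4 is open for it.
In column 1, 3 can only go at r1c1, so r1c1 = 3.
Row 1 already has 3, so r1c4 = 5.
Cage g needs sum 10, leaving r2c4 = 2.
Cage g has sum 10, which forces r3c4 = 3.
3 is placed in column 4, so r4c4 = 4.
Cage e needs sum 9, which forces r1c2 = 1.
Row 1 now contains 1, so r1c5 = 4.
Cage e has sum 9, so r2c1 = 5.
Row 2 now contains 5, which forces r2c2 = 4.
Row 2 now contains 5, leaving r2c5 = 1.
Column 2 now contains 4, leaving r3c2 = 5.
Cage c needs sum 10, so r3c3 = 4.
5 is placed in row 3, which forces r3c5 = 2.
Cage a has product 180, so r4c2 = 3.
Cage c needs sum 10; hence r4c3 = 1.
2 is placed in column 5; hence r4c5 = 5.
Column 2 already has 5, so r5c2 = 2.
Column 3 already has 4; hence r5c3 = 5.
Row 3 already has 2; hence r3c1 = 1.
Row 4 already has 1, so r4c1 = 2.
Row 5 now contains 2, so r5c1 = 4.
Completed grid: 3 1 2 5 4 / 5 4 3 2 1 / 1 5 4 3 2 / 2 3 1 4 5 / 4 2 5 1 3.

1 5 4 3 2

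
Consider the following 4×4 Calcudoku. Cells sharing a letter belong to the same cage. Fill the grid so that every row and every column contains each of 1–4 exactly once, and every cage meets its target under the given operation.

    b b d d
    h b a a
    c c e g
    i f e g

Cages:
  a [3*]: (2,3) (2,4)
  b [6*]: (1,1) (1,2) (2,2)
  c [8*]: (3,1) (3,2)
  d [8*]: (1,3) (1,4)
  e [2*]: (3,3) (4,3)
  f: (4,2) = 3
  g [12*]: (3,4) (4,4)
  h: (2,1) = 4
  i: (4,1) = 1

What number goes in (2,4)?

1

H is a freebie, leaving (2,1) = 4.
Column 1 now contains 4; hence (3,1) = 2.
Row 3 already has 2, leaving (3,2) = 4.
Row 3 already has 2, leaving (3,3) = 1.
Row 3 now contains 4, so (3,4) = 3.
Cage i is a single given cell; hence (4,1) = 1.
Cage f is given, which forces (4,2) = 3.
1 is placed in column 3, so (4,3) = 2.
Column 4 now contains 3; hence (4,4) = 4.
Column 1 already has 1, which forces (1,1) = 3.
Column 3 already has 2, which forces (1,3) = 4.
Column 4 now contains 4, leaving (1,4) = 2.
1 is placed in column 3, leaving (2,3) = 3.
Column 4 now contains 3, so (2,4) = 1.
Row 1 now contains 2; hence (1,2) = 1.
1 is placed in row 2, which forces (2,2) = 2.
Filled in: 3 1 4 2 / 4 2 3 1 / 2 4 1 3 / 1 3 2 4.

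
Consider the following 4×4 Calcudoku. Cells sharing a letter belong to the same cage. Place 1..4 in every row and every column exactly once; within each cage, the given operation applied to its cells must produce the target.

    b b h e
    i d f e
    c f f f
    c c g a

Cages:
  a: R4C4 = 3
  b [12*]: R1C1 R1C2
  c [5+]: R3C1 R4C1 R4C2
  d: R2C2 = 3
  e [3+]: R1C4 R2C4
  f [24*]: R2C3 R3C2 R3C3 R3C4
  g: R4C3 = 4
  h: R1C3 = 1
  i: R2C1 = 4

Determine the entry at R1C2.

4

Cage h is given, which forces R1C3 = 1.
Row 1 already has 1, which forces R1C4 = 2.
Cage i is given, which forces R2C1 = 4.
Cage d is given, so R2C2 = 3.
Row 2 already has 3, leaving R2C3 = 2.
Column 4 now contains 2, which forces R2C4 = 1.
Cage g is a single given cell, leaving R4C3 = 4.
A is a freebie, which forces R4C4 = 3.
Column 1 already has 4, which forces R1C1 = 3.
Column 2 already has 3, leaving R1C2 = 4.
Cage c has sum 5; hence R3C1 = 2.
Cage f has product 24, which forces R3C2 = 1.
4 is placed in column 3, so R3C3 = 3.
Column 4 now contains 3, which forces R3C4 = 4.
Row 4 now contains 3; hence R4C1 = 1.
The 3 cells of cage c must have sum 5; hence R4C2 = 2.
Filled in: 3 4 1 2 / 4 3 2 1 / 2 1 3 4 / 1 2 4 3.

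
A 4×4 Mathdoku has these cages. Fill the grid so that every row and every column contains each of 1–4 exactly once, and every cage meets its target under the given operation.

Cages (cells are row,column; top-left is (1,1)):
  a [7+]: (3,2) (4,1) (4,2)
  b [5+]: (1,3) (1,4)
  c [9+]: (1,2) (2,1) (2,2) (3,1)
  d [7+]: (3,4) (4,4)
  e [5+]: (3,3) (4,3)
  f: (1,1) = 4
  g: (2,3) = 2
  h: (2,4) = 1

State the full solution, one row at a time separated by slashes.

Cage f is a single given cell, leaving (1,1) = 4.
Cage g is given, so (2,3) = 2.
Cage h is given, which forces (2,4) = 1.
Cage c has sum 9, so (1,2) = 1.
Cage b needs two cells with sum 5, so (1,3) = 3.
The two cells of cage b must have sum 5, so (1,4) = 2.
1 is placed in row 2, leaving (2,1) = 3.
Cage c needs sum 9; hence (2,2) = 4.
The 4 cells of cage c must have sum 9, leaving (3,1) = 1.
1 is placed in row 3, which forces (3,3) = 4.
4 is placed in row 3, so (3,4) = 3.
1 is placed in column 1, leaving (4,1) = 2.
Row 4 now contains 2, which forces (4,2) = 3.
Column 3 already has 4, so (4,3) = 1.
Column 4 already has 3, which forces (4,4) = 4.
Row 3 already has 3, leaving (3,2) = 2.

4 1 3 2 / 3 4 2 1 / 1 2 4 3 / 2 3 1 4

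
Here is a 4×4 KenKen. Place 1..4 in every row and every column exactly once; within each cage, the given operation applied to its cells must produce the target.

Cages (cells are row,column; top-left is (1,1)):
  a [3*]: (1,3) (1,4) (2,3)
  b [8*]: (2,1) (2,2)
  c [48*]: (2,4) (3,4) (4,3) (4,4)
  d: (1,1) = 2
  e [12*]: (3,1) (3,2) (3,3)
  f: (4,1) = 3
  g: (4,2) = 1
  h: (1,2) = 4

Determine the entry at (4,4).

Cage d is given; hence (1,1) = 2.
H is a freebie, so (1,2) = 4.
The 3 cells of cage a must have product 3, leaving (1,3) = 3.
Cage a needs product 3, leaving (1,4) = 1.
Column 1 already has 2; hence (2,1) = 4.
Column 2 now contains 4, leaving (2,2) = 2.
Cage a has product 3; hence (2,3) = 1.
Row 2 now contains 2, leaving (2,4) = 3.
Column 3 now contains 1, which forces (3,3) = 4.
Row 3 already has 4, so (3,4) = 2.
Cage f is a single given cell; hence (4,1) = 3.
G is a freebie, so (4,2) = 1.
Column 3 already has 4, which forces (4,3) = 2.
3 is placed in column 4, leaving (4,4) = 4.
Column 1 already has 3, which forces (3,1) = 1.
1 is placed in column 2; hence (3,2) = 3.
Completed grid: 2 4 3 1 / 4 2 1 3 / 1 3 4 2 / 3 1 2 4.

4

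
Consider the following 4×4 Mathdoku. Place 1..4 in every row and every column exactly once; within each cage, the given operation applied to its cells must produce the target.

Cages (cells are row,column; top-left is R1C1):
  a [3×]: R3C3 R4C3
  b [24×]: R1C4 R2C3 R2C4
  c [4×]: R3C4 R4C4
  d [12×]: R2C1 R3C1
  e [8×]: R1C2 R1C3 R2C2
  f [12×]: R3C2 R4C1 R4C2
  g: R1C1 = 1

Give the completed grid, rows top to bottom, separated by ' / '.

Cage g is given, leaving R1C1 = 1.
Cage e needs product 8, so R2C2 = 1.
Cage f has product 12, so R3C2 = 2.
The 3 cells of cage f must have product 12, so R4C1 = 2.
Cage f has product 12, so R4C2 = 3.
Row 4 now contains 3, leaving R4C3 = 1.
Row 4 already has 1, which forces R4C4 = 4.
2 is placed in column 2, which forces R1C2 = 4.
Cage e has product 8; hence R1C3 = 2.
2 is placed in row 1; hence R1C4 = 3.
Cage b needs product 24; hence R2C3 = 4.
3 is placed in column 4, leaving R2C4 = 2.
Column 3 now contains 1, so R3C3 = 3.
Column 4 already has 4, leaving R3C4 = 1.
4 is placed in row 2, so R2C1 = 3.
Row 3 now contains 3; hence R3C1 = 4.

1 4 2 3 / 3 1 4 2 / 4 2 3 1 / 2 3 1 4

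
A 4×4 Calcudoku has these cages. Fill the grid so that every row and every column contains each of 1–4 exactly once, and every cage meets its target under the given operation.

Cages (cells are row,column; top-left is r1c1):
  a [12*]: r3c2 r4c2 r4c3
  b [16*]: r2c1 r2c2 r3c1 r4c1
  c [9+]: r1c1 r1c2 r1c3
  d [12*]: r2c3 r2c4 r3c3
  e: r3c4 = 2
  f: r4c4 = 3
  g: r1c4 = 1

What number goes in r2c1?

Cage g is given, so r1c4 = 1.
Cage b has product 16, so r2c2 = 2.
E is a freebie, leaving r3c4 = 2.
F is a freebie, leaving r4c4 = 3.
Column 4 now contains 3, leaving r2c4 = 4.
Cage a needs product 12, which forces r3c2 = 3.
Row 3 now contains 3, so r3c3 = 1.
The 4 cells of cage b must have product 16, so r4c1 = 2.
Column 3 already has 1, which forces r4c3 = 4.
Cage c has sum 9; hence r1c1 = 3.
Column 2 already has 3, which forces r1c2 = 4.
The 3 cells of cage c must have sum 9, which forces r1c3 = 2.
Row 2 now contains 4, so r2c1 = 1.
Column 3 already has 1; hence r2c3 = 3.
1 is placed in row 3, leaving r3c1 = 4.
4 is placed in row 4, leaving r4c2 = 1.
The full grid is 3 4 2 1 / 1 2 3 4 / 4 3 1 2 / 2 1 4 3.

1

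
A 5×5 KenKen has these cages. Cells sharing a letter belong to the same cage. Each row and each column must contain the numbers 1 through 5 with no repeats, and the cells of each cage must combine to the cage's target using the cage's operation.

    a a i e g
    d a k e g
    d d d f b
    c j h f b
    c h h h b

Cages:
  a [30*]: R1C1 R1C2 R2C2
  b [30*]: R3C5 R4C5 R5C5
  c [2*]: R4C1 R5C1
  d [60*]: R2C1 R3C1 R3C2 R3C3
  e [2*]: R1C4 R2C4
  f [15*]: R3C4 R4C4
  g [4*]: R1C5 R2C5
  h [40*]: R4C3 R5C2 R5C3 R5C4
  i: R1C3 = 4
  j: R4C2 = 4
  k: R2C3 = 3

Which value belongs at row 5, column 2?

1

I is a freebie, which forces R1C3 = 4.
Row 1 already has 4, so R1C5 = 1.
Cage k is given, leaving R2C3 = 3.
1 is placed in column 5, so R2C5 = 4.
J is a freebie, so R4C2 = 4.
Row 1 already has 1, so R1C4 = 2.
Cage e's pair has product 2, which forces R2C4 = 1.
Cage h needs product 40, which forces R5C4 = 4.
Cage a needs product 30; hence R2C2 = 2.
Row 2 now contains 2, so R2C1 = 5.
The 4 cells of cage d must have product 60; hence R3C1 = 4.
Cage d has product 60, so R3C2 = 3.
Cage d needs product 60, so R3C3 = 1.
Row 3 already has 3, leaving R3C4 = 5.
5 is placed in row 3, so R3C5 = 2.
Column 4 now contains 5, which forces R4C4 = 3.
Row 4 already has 3, so R4C5 = 5.
Column 5 already has 5, leaving R5C5 = 3.
Column 1 already has 5; hence R1C1 = 3.
Column 2 now contains 3, leaving R1C2 = 5.
Row 4 already has 5; hence R4C3 = 2.
Cage h needs product 40, so R5C2 = 1.
Cage h has product 40, so R5C3 = 5.
Row 4 now contains 2, so R4C1 = 1.
1 is placed in row 5, so R5C1 = 2.
Completed grid: 3 5 4 2 1 / 5 2 3 1 4 / 4 3 1 5 2 / 1 4 2 3 5 / 2 1 5 4 3.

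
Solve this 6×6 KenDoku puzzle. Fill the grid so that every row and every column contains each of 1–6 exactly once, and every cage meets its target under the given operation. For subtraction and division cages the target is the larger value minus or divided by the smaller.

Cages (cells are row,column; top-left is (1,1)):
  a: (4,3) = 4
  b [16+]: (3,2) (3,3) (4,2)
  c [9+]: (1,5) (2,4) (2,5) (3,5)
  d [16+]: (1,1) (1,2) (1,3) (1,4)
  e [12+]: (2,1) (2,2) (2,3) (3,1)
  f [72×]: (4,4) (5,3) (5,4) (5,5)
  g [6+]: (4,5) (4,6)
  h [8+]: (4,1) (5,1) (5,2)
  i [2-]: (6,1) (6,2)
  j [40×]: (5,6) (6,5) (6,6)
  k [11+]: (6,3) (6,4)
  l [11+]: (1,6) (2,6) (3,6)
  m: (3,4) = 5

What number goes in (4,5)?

5

Cage m is a single given cell; hence (3,4) = 5.
Cage a is a single given cell, so (4,3) = 4.
Column 4 already has 5, so (6,4) = 6.
The 3 cells of cage b must have sum 16, which forces (3,2) = 4.
Row 3 already has 5; hence (3,3) = 6.
The 3 cells of cage b must have sum 16, leaving (4,2) = 6.
Row 6 now contains 6, so (6,3) = 5.
Cage d has sum 16, so (1,1) = 6.
Cage d needs sum 16, so (1,2) = 5.
Cage j has product 40, leaving (5,6) = 5.
Cage l needs sum 11, leaving (2,6) = 6.
Cage g needs two cells with sum 6, leaving (4,5) = 5.
5 is placed in column 6, leaving (4,6) = 1.
In row 2, 5 can only go at (2,1), so (2,1) = 5.
The only place for 4 in row 2 is (2,5).
Column 5 already has 4, leaving (6,5) = 2.
The 3 cells of cage j must have product 40, so (6,6) = 4.
The 4 cells of cage c must have sum 9, leaving (2,4) = 1.
The 4 cells of cage e must have sum 12, so (3,1) = 2.
Row 3 already has 2, leaving (3,6) = 3.
Column 1 already has 2, so (4,1) = 3.
Row 4 already has 3, leaving (4,4) = 2.
Column 1 already has 2, leaving (5,1) = 4.
4 is placed in row 5; hence (5,4) = 3.
3 is placed in row 5, which forces (5,5) = 6.
Column 1 already has 3, so (6,1) = 1.
Row 6 now contains 1, leaving (6,2) = 3.
Cage d has sum 16, so (1,3) = 1.
3 is placed in column 4; hence (1,4) = 4.
Cage c needs sum 9, leaving (1,5) = 3.
3 is placed in column 6, leaving (1,6) = 2.
Column 2 already has 3, which forces (2,2) = 2.
Cage e needs sum 12, which forces (2,3) = 3.
3 is placed in row 3, which forces (3,5) = 1.
Cage h has sum 8, which forces (5,2) = 1.
Cage f needs product 72, so (5,3) = 2.
The full grid is 6 5 1 4 3 2 / 5 2 3 1 4 6 / 2 4 6 5 1 3 / 3 6 4 2 5 1 / 4 1 2 3 6 5 / 1 3 5 6 2 4.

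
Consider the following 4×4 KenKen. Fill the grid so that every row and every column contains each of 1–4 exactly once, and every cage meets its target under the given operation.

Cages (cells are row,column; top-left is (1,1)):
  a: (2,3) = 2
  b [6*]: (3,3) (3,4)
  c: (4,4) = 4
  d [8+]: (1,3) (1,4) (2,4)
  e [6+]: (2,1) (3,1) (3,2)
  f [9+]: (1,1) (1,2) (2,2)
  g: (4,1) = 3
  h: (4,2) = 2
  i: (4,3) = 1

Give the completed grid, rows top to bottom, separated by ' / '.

Cage a is a single given cell, which forces (2,3) = 2.
Column 3 already has 2, which forces (3,3) = 3.
Row 3 now contains 3; hence (3,4) = 2.
G is a freebie, so (4,1) = 3.
H is a freebie, so (4,2) = 2.
I is a freebie; hence (4,3) = 1.
Cage c is a single given cell, leaving (4,4) = 4.
Column 3 now contains 1, which forces (1,3) = 4.
Column 1 now contains 3; hence (2,1) = 1.
1 is placed in row 2, which forces (2,4) = 3.
Cage e needs sum 6, leaving (3,1) = 4.
Row 3 already has 2, leaving (3,2) = 1.
Row 1 now contains 4; hence (1,1) = 2.
Column 2 already has 1, which forces (1,2) = 3.
Column 4 already has 3, which forces (1,4) = 1.
Row 2 now contains 3, which forces (2,2) = 4.

2 3 4 1 / 1 4 2 3 / 4 1 3 2 / 3 2 1 4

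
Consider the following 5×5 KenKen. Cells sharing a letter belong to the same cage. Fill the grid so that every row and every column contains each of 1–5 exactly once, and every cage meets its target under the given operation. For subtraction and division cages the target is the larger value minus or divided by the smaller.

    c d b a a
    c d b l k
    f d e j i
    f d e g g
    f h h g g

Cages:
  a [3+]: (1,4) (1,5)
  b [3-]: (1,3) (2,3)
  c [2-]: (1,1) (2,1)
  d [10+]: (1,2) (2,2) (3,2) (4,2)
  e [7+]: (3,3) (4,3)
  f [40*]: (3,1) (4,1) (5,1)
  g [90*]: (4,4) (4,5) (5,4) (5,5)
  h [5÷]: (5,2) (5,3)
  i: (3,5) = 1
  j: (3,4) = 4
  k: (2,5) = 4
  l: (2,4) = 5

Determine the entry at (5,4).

2

Cage l is given, leaving (2,4) = 5.
K is a freebie, so (2,5) = 4.
J is a freebie, leaving (3,4) = 4.
Cage i is given, so (3,5) = 1.
Cage a's pair has sum 3; hence (1,4) = 1.
1 is placed in column 5, leaving (1,5) = 2.
In row 4, 1 can only go at (4,2), so (4,2) = 1.
Cage d has sum 10, leaving (1,2) = 4.
Row 1 already has 4, which forces (1,3) = 5.
Column 2 now contains 1, leaving (5,2) = 5.
Cage h's pair has quotient 5; hence (5,3) = 1.
Row 5 now contains 5; hence (5,5) = 3.
Row 1 now contains 5; hence (1,1) = 3.
Cage c's pair has difference 2, which forces (2,1) = 1.
Column 3 now contains 1; hence (2,3) = 2.
Cage e's pair has sum 7, which forces (3,3) = 3.
Cage e's pair has sum 7, which forces (4,3) = 4.
The 4 cells of cage g must have product 90, leaving (4,4) = 3.
Column 5 already has 3, so (4,5) = 5.
3 is placed in row 5, leaving (5,4) = 2.
2 is placed in row 2, leaving (2,2) = 3.
The 3 cells of cage f must have product 40, so (3,1) = 5.
Row 3 already has 3, which forces (3,2) = 2.
Row 4 already has 5, so (4,1) = 2.
Row 5 now contains 2; hence (5,1) = 4.
Completed grid: 3 4 5 1 2 / 1 3 2 5 4 / 5 2 3 4 1 / 2 1 4 3 5 / 4 5 1 2 3.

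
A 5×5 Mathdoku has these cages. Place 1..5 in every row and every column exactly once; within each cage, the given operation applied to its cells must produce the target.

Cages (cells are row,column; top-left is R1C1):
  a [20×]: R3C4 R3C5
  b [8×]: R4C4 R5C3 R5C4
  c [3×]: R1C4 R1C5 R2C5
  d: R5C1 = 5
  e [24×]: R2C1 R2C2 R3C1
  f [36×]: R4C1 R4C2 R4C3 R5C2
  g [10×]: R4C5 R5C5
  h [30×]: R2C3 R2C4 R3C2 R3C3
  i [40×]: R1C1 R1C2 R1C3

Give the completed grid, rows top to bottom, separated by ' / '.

The 3 cells of cage c must have product 3, so R1C4 = 1.
The 3 cells of cage c must have product 3, leaving R1C5 = 3.
Cage c has product 3, leaving R2C5 = 1.
D is a freebie, so R5C1 = 5.
The 4 cells of cage f must have product 36; hence R5C2 = 3.
Row 5 already has 5, leaving R5C5 = 2.
Cage b needs product 8; hence R4C4 = 2.
Column 5 now contains 2, leaving R4C5 = 5.
Cage b needs product 8, leaving R5C3 = 1.
Row 5 already has 2; hence R5C4 = 4.
Cage h has product 30; hence R3C2 = 1.
Column 4 now contains 4, which forces R3C4 = 5.
5 is placed in column 5; hence R3C5 = 4.
Column 2 already has 1; hence R4C2 = 4.
Row 4 now contains 4; hence R4C3 = 3.
Cage e needs product 24, which forces R2C1 = 4.
Column 2 already has 4, leaving R2C2 = 2.
Cage h needs product 30, leaving R2C3 = 5.
Column 4 already has 5, so R2C4 = 3.
Cage e needs product 24, leaving R3C1 = 3.
3 is placed in column 3; hence R3C3 = 2.
Row 4 now contains 3, which forces R4C1 = 1.
Column 1 already has 4, leaving R1C1 = 2.
Column 2 now contains 2; hence R1C2 = 5.
2 is placed in column 3, so R1C3 = 4.

2 5 4 1 3 / 4 2 5 3 1 / 3 1 2 5 4 / 1 4 3 2 5 / 5 3 1 4 2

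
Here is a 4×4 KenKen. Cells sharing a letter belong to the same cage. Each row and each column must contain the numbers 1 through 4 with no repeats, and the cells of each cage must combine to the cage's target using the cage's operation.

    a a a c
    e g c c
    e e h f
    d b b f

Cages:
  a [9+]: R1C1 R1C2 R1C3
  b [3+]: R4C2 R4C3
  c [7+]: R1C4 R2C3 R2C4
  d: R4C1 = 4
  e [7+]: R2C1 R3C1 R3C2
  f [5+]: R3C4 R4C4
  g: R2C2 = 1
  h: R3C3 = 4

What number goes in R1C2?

4

G is a freebie, leaving R2C2 = 1.
Cage h is a single given cell, which forces R3C3 = 4.
D is a freebie, leaving R4C1 = 4.
1 is placed in column 2; hence R4C2 = 2.
Row 4 now contains 2, so R4C3 = 1.
Row 4 now contains 1, which forces R4C4 = 3.
The 3 cells of cage a must have sum 9, leaving R1C2 = 4.
Cage c has sum 7, leaving R1C4 = 1.
Cage e needs sum 7, so R2C1 = 3.
Cage c has sum 7, which forces R2C3 = 2.
The 3 cells of cage c must have sum 7, which forces R2C4 = 4.
The 3 cells of cage e must have sum 7, so R3C1 = 1.
Column 2 already has 2, so R3C2 = 3.
The two cells of cage f must have sum 5, so R3C4 = 2.
Column 1 already has 3, leaving R1C1 = 2.
2 is placed in column 3, so R1C3 = 3.
The full grid is 2 4 3 1 / 3 1 2 4 / 1 3 4 2 / 4 2 1 3.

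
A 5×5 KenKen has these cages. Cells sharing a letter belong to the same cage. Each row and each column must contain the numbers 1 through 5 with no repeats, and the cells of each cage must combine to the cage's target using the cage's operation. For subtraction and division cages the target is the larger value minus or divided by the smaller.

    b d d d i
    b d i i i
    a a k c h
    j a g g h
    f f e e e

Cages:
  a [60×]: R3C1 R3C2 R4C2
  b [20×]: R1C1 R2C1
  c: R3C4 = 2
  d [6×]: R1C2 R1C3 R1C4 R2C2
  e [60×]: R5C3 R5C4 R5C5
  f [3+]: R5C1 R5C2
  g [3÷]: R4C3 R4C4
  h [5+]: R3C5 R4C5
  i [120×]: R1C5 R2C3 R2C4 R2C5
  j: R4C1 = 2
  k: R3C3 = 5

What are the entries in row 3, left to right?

Cage d has product 6; hence R2C2 = 1.
Cage k is given, which forces R3C3 = 5.
Cage c is a single given cell, which forces R3C4 = 2.
J is a freebie, so R4C1 = 2.
Column 1 already has 2; hence R5C1 = 1.
Column 2 now contains 1, which forces R5C2 = 2.
Column 2 already has 2, leaving R1C2 = 3.
Cage d needs product 6, which forces R1C3 = 2.
The 4 cells of cage d must have product 6; hence R1C4 = 1.
3 is placed in column 2, leaving R3C2 = 4.
Row 3 already has 4, leaving R3C5 = 1.
The 3 cells of cage a must have product 60, which forces R4C2 = 5.
1 is placed in column 4; hence R4C4 = 3.
Column 5 already has 1, which forces R4C5 = 4.
Column 5 already has 4, so R1C5 = 5.
Cage i needs product 120, leaving R2C3 = 3.
Cage i has product 120, leaving R2C4 = 4.
Cage i has product 120, leaving R2C5 = 2.
Row 3 already has 4, which forces R3C1 = 3.
Row 4 already has 3, so R4C3 = 1.
Column 3 now contains 3; hence R5C3 = 4.
4 is placed in column 4, leaving R5C4 = 5.
5 is placed in column 5, leaving R5C5 = 3.
5 is placed in row 1, which forces R1C1 = 4.
Row 2 now contains 4, which forces R2C1 = 5.
The full grid is 4 3 2 1 5 / 5 1 3 4 2 / 3 4 5 2 1 / 2 5 1 3 4 / 1 2 4 5 3.

3 4 5 2 1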